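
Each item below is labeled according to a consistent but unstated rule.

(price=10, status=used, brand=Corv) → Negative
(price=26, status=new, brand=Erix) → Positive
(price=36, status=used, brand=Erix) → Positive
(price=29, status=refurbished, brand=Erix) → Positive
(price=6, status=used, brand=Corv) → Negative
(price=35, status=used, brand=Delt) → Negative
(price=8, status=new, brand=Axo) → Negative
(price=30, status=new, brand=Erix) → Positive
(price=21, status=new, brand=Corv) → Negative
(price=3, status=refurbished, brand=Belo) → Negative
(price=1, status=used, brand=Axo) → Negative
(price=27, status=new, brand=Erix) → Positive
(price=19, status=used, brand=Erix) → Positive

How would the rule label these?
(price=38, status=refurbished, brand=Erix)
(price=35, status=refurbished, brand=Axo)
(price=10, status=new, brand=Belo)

Positive, Negative, Negative

Comparing the two groups points to one rule — brand is Erix.
(price=38, status=refurbished, brand=Erix) — brand is Erix, hence Positive. (price=35, status=refurbished, brand=Axo) — brand is Axo, hence Negative. (price=10, status=new, brand=Belo) — brand is Belo, hence Negative.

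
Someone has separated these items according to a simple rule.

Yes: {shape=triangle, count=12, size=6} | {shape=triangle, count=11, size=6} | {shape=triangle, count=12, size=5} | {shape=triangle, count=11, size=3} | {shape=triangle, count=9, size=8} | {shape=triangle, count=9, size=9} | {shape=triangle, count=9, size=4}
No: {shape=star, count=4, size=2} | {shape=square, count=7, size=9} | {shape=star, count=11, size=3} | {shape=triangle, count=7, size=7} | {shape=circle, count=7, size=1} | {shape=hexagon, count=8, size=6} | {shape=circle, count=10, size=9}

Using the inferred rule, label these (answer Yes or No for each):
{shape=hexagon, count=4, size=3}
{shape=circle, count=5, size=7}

A rule that fits every label: shape is triangle AND count ≥ 8 — true of each 'Yes' example, false of each 'No' one.

No, No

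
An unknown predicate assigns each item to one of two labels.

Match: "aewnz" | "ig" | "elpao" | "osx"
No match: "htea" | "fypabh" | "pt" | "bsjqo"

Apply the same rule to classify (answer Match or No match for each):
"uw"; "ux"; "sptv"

Match, Match, No match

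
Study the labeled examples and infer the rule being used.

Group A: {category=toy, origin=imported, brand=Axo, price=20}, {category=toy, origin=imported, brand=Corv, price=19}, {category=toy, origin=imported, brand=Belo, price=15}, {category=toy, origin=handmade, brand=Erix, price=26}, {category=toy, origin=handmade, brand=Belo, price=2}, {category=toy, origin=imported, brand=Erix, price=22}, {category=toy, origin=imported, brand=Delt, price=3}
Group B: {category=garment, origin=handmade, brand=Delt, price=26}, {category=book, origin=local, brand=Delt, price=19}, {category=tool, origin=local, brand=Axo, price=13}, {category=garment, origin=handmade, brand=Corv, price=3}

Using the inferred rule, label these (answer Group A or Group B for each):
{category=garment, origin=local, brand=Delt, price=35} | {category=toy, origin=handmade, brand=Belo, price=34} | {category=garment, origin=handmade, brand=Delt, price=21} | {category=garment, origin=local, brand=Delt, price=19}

Group B, Group A, Group B, Group B

Looking at the examples, the only property every 'Group A' case has and every 'Group B' case lacks is: category is toy.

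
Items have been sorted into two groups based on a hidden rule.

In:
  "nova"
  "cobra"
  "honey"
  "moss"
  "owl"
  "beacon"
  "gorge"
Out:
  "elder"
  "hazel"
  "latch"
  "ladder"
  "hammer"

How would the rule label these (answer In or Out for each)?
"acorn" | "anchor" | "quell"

In, In, Out

A rule that fits every label: contains 'o' — true of each 'In' example, false of each 'Out' one.
"acorn": has 'o' — checks out, so In. "anchor": has 'o' — checks out, so In. "quell": no 'o' — fails this test, so Out.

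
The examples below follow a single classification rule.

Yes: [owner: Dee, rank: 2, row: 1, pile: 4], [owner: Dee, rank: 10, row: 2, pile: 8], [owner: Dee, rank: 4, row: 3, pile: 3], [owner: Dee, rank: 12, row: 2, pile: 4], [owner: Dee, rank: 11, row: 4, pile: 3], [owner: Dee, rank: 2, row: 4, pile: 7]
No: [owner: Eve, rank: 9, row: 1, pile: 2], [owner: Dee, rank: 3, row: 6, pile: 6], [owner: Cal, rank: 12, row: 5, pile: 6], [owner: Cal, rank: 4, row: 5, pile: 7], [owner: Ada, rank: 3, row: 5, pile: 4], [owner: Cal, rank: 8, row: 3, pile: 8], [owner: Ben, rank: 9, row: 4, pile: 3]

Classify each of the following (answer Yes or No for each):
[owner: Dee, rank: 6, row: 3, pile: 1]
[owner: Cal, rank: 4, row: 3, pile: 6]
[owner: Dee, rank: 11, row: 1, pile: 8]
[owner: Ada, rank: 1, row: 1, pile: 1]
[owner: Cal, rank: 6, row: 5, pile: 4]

Yes, No, Yes, No, No

One predicate separates the groups cleanly: owner is Dee AND row ≤ 4.
[owner: Dee, rank: 6, row: 3, pile: 1]: Yes (owner is Dee, row = 3). [owner: Cal, rank: 4, row: 3, pile: 6]: No (owner is Cal, row = 3). [owner: Dee, rank: 11, row: 1, pile: 8]: Yes (owner is Dee, row = 1). [owner: Ada, rank: 1, row: 1, pile: 1]: No (owner is Ada, row = 1). [owner: Cal, rank: 6, row: 5, pile: 4]: No (owner is Cal, row = 5).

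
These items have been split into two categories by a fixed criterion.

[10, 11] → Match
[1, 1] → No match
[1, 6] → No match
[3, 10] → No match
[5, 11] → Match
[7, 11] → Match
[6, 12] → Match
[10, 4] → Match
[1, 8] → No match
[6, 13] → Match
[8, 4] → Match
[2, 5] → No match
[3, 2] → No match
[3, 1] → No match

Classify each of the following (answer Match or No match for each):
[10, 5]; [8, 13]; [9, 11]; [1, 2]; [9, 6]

Every 'Match' example satisfies: first ≥ 4. None of the 'No match' examples do.

Match, Match, Match, No match, Match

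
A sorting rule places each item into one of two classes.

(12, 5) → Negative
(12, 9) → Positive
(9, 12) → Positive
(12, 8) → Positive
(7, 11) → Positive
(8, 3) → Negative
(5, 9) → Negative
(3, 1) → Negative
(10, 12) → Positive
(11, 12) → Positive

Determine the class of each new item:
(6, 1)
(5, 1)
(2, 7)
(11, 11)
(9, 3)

Negative, Negative, Negative, Positive, Negative

'Positive' ⟺ sum ≥ 18.
(6, 1): 6+1 = 7 — fails this test, so Negative.
(5, 1): 5+1 = 6 — fails this test, so Negative.
(2, 7): 2+7 = 9 — fails this test, so Negative.
(11, 11): 11+11 = 22 — fits, so Positive.
(9, 3): 9+3 = 12 — fails this test, so Negative.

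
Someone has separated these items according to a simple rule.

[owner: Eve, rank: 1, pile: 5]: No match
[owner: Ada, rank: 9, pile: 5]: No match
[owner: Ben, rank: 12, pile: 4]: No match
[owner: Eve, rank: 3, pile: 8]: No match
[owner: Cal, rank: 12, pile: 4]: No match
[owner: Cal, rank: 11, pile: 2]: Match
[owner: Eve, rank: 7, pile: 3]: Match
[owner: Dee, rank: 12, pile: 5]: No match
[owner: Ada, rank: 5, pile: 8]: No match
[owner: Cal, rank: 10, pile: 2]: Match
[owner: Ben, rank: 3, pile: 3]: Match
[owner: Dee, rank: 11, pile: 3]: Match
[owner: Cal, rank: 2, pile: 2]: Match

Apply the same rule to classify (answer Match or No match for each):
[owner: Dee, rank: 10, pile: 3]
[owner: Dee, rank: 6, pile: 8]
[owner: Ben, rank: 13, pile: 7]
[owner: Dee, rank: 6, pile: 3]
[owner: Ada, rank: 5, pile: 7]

The classifier is using: pile ≤ 3.
[owner: Dee, rank: 10, pile: 3] → pile = 3 → Match. [owner: Dee, rank: 6, pile: 8] → pile = 8 → No match. [owner: Ben, rank: 13, pile: 7] → pile = 7 → No match. [owner: Dee, rank: 6, pile: 3] → pile = 3 → Match. [owner: Ada, rank: 5, pile: 7] → pile = 7 → No match.

Match, No match, No match, Match, No match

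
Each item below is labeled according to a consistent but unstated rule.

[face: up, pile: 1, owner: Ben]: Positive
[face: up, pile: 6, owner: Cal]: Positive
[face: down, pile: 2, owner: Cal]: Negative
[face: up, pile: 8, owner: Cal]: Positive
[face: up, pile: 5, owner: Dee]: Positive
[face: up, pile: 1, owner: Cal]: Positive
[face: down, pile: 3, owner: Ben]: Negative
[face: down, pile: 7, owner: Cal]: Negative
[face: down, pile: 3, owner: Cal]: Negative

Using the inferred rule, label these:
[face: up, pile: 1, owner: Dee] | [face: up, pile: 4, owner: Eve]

Positive, Positive

Every 'Positive' example satisfies: face is up. None of the 'Negative' examples do.
[face: up, pile: 1, owner: Dee]: face is up — passes, so Positive. [face: up, pile: 4, owner: Eve]: face is up — passes, so Positive.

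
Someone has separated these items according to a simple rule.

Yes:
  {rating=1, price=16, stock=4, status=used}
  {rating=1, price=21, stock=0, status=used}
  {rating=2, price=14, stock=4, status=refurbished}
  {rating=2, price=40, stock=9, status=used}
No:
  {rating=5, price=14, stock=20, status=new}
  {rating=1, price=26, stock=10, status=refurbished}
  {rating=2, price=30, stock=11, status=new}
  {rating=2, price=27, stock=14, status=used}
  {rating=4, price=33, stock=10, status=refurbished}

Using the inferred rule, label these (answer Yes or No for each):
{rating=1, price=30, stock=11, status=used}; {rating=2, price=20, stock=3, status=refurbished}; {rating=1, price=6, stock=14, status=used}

Rule: stock ≤ 9. This holds for each 'Yes' example and fails for each 'No' one.
{rating=1, price=30, stock=11, status=used}: No (stock = 11).
{rating=2, price=20, stock=3, status=refurbished}: Yes (stock = 3).
{rating=1, price=6, stock=14, status=used}: No (stock = 14).

No, Yes, No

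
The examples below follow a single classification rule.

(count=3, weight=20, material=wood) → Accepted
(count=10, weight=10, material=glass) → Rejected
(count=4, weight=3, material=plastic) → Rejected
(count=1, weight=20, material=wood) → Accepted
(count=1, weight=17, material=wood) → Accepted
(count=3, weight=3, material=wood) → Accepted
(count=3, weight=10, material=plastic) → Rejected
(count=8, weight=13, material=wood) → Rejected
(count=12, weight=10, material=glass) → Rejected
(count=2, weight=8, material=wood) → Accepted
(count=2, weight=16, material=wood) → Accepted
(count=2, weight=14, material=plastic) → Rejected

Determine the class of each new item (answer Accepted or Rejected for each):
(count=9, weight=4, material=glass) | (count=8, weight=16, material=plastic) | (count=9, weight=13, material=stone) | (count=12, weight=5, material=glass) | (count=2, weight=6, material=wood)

The simplest hypothesis consistent with all the labels is: material is wood AND count ≤ 3.
(count=9, weight=4, material=glass): Rejected (material is glass, count = 9).
(count=8, weight=16, material=plastic): Rejected (material is plastic, count = 8).
(count=9, weight=13, material=stone): Rejected (material is stone, count = 9).
(count=12, weight=5, material=glass): Rejected (material is glass, count = 12).
(count=2, weight=6, material=wood): Accepted (material is wood, count = 2).

Rejected, Rejected, Rejected, Rejected, Accepted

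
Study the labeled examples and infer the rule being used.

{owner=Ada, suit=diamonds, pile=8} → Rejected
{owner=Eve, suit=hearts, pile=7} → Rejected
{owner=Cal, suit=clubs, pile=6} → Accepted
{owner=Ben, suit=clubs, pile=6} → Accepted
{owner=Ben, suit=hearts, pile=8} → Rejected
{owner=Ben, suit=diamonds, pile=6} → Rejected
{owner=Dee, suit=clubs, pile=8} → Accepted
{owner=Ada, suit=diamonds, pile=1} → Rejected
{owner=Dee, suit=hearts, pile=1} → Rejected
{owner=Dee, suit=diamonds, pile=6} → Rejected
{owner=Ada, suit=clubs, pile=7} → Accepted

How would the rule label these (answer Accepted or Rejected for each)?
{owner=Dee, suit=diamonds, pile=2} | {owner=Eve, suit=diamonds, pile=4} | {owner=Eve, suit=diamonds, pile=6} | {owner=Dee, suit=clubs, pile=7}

Rejected, Rejected, Rejected, Accepted

The distinguishing property — suit is clubs — holds for all the 'Accepted' cases and none of the 'Rejected' cases.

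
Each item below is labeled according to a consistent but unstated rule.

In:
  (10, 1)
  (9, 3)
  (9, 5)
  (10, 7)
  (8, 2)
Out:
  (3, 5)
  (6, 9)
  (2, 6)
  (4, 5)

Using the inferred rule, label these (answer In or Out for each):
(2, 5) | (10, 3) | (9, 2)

Out, In, In

All 'In' examples share one property — first > second — and every 'Out' example lacks it.
(2, 5) → 2 < 5 → Out. (10, 3) → 10 > 3 → In. (9, 2) → 9 > 2 → In.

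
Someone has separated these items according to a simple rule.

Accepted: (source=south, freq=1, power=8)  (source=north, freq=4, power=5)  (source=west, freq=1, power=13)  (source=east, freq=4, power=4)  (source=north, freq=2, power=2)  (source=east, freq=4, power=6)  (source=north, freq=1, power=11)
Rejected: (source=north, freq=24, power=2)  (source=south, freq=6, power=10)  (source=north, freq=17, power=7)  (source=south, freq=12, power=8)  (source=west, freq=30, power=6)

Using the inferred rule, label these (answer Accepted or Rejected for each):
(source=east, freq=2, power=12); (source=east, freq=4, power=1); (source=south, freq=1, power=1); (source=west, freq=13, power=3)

Accepted, Accepted, Accepted, Rejected

The distinguishing property — freq ≤ 4 — holds for all the 'Accepted' cases and none of the 'Rejected' cases.
(source=east, freq=2, power=12): freq = 2, has this property → Accepted.
(source=east, freq=4, power=1): freq = 4, has this property → Accepted.
(source=south, freq=1, power=1): freq = 1, has this property → Accepted.
(source=west, freq=13, power=3): freq = 13, does not pass → Rejected.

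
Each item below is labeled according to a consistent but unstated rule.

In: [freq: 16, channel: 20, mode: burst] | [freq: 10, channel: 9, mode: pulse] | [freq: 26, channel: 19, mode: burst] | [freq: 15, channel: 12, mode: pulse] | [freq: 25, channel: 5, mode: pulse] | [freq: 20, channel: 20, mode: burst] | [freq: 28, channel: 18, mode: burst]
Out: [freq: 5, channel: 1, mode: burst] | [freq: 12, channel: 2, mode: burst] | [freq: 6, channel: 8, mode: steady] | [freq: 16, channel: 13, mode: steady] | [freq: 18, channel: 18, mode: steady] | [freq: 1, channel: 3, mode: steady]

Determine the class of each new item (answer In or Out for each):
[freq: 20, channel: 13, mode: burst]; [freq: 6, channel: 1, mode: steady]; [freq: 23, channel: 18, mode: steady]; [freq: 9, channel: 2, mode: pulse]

In, Out, Out, Out

The classifier is using: mode is not steady AND channel ≥ 3.
[freq: 20, channel: 13, mode: burst] — mode is burst, channel = 13, hence In. [freq: 6, channel: 1, mode: steady] — mode is steady, channel = 1, hence Out. [freq: 23, channel: 18, mode: steady] — mode is steady, channel = 18, hence Out. [freq: 9, channel: 2, mode: pulse] — mode is pulse, channel = 2, hence Out.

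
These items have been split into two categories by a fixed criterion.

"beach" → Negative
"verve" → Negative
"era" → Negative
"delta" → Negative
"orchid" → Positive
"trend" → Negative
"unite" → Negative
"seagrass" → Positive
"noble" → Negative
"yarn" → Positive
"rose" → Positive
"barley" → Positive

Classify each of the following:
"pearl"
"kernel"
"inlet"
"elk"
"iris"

The common property of the 'Positive' items is: even length. No 'Negative' item has it.
Negative: "pearl", since length 5. Positive: "kernel", since length 6. Negative: "inlet", since length 5. Negative: "elk", since length 3. Positive: "iris", since length 4.

Negative, Positive, Negative, Negative, Positive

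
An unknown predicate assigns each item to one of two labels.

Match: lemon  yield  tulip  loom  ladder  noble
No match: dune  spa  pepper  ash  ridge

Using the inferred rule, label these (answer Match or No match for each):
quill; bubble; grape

One predicate separates the groups cleanly: contains 'l'.
Match: quill, since has 'l'. Match: bubble, since has 'l'. No match: grape, since no 'l'.

Match, Match, No match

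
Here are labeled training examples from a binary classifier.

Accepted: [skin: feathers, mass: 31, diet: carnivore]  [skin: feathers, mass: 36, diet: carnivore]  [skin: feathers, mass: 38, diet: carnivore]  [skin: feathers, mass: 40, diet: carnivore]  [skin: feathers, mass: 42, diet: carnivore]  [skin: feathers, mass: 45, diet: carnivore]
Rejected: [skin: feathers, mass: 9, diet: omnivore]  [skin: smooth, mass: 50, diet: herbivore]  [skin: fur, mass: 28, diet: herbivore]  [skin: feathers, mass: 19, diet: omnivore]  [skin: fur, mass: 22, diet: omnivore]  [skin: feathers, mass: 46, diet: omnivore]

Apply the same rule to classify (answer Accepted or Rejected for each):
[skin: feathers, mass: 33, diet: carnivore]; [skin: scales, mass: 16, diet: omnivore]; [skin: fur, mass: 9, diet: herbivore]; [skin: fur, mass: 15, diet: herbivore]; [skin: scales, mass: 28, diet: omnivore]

Rule: diet is carnivore. This holds for each 'Accepted' example and fails for each 'Rejected' one.

Accepted, Rejected, Rejected, Rejected, Rejected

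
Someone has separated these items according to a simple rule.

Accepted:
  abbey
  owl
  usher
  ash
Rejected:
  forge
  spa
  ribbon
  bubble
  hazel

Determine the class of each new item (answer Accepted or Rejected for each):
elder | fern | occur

Accepted, Rejected, Accepted

The distinguishing property — starts with a vowel — holds for all the 'Accepted' cases and none of the 'Rejected' cases.
elder: starts with 'e' — meets the rule, so Accepted.
fern: starts with 'f' — doesn't qualify, so Rejected.
occur: starts with 'o' — meets the rule, so Accepted.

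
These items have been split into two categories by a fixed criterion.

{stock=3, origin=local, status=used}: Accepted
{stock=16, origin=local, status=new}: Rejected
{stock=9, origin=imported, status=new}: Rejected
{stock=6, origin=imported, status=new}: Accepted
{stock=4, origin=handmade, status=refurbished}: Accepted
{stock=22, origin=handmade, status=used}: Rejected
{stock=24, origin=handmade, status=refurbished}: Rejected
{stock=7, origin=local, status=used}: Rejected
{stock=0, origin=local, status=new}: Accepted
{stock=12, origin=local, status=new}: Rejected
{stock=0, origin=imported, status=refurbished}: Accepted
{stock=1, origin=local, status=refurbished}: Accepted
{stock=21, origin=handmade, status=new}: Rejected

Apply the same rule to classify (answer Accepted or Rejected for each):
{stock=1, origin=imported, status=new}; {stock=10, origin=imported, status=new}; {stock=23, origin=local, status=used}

The classifier is using: stock ≤ 6.
{stock=1, origin=imported, status=new}: Accepted (stock = 1).
{stock=10, origin=imported, status=new}: Rejected (stock = 10).
{stock=23, origin=local, status=used}: Rejected (stock = 23).

Accepted, Rejected, Rejected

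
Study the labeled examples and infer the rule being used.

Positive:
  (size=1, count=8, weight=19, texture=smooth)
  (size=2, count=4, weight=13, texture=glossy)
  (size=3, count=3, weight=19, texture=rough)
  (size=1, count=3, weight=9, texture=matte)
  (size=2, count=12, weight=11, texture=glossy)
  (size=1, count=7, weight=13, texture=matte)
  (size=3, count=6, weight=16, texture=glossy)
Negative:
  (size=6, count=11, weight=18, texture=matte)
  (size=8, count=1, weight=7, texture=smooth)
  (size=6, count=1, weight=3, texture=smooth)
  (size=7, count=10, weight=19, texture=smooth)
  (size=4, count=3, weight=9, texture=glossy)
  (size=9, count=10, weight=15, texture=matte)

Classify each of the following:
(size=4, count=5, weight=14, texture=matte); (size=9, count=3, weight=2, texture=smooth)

'Positive' ⟺ size ≤ 3.
(size=4, count=5, weight=14, texture=matte): size = 4, fails the rule → Negative. (size=9, count=3, weight=2, texture=smooth): size = 9, fails the rule → Negative.

Negative, Negative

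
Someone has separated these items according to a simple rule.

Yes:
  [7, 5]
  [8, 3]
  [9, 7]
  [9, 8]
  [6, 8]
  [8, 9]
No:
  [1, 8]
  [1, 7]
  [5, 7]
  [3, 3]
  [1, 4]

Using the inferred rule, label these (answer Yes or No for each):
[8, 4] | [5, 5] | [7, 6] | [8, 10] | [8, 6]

The classifier is using: first ≥ 6.
Yes: [8, 4], since first 8. No: [5, 5], since first 5. Yes: [7, 6], since first 7. Yes: [8, 10], since first 8. Yes: [8, 6], since first 8.

Yes, No, Yes, Yes, Yes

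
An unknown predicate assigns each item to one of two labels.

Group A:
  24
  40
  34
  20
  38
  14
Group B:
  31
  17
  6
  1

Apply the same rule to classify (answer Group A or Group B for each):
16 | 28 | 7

Every 'Group A' example satisfies: even AND at least 14. None of the 'Group B' examples do.
16: 16 is even, 16 ≥ 14, satisfies this → Group A. 28: 28 is even, 28 ≥ 14, satisfies this → Group A. 7: 7 is odd, 7 < 14, doesn't qualify → Group B.

Group A, Group A, Group B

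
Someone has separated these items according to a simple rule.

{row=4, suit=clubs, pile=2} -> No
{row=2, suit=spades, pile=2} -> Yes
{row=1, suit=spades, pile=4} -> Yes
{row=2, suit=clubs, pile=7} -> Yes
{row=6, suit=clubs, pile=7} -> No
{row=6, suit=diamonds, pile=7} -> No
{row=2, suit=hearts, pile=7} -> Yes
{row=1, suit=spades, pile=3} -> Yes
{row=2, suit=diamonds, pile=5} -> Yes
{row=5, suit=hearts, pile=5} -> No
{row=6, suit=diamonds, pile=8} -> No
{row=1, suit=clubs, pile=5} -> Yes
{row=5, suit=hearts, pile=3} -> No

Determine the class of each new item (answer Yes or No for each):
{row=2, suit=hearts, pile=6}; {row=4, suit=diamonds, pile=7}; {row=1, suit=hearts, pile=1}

Yes, No, Yes

The pattern is that an item is 'Yes' exactly when: row ≤ 2.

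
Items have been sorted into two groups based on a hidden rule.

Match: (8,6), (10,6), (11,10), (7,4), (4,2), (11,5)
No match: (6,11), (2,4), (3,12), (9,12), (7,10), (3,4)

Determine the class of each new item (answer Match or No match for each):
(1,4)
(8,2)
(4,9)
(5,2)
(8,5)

The pattern is that an item is 'Match' exactly when: first > second.
(1,4): 1 < 4 — does not pass, so No match. (8,2): 8 > 2 — satisfies this, so Match. (4,9): 4 < 9 — does not pass, so No match. (5,2): 5 > 2 — satisfies this, so Match. (8,5): 8 > 5 — satisfies this, so Match.

No match, Match, No match, Match, Match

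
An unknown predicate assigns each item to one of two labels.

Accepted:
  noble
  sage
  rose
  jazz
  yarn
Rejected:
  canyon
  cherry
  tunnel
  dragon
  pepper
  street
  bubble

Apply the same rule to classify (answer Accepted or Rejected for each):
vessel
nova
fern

Rejected, Accepted, Accepted

The classifier is using: length ≤ 5.
vessel — length 6, hence Rejected.
nova — length 4, hence Accepted.
fern — length 4, hence Accepted.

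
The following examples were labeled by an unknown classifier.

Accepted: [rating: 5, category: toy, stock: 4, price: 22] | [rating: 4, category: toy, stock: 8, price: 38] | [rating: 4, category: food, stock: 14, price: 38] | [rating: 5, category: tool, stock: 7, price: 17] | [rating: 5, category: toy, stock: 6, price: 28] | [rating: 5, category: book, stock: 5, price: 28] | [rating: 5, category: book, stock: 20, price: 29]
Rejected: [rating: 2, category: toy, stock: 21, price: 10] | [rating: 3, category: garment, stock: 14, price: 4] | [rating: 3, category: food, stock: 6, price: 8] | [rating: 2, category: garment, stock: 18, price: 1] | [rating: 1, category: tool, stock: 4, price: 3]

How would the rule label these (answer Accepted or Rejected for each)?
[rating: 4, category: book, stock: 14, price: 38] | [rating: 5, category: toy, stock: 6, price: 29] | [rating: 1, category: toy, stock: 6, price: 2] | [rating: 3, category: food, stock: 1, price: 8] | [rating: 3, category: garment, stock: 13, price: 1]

A rule that fits every label: price ≥ 17 — true of each 'Accepted' example, false of each 'Rejected' one.
[rating: 4, category: book, stock: 14, price: 38]: price = 38, passes → Accepted.
[rating: 5, category: toy, stock: 6, price: 29]: price = 29, passes → Accepted.
[rating: 1, category: toy, stock: 6, price: 2]: price = 2, does not satisfy this → Rejected.
[rating: 3, category: food, stock: 1, price: 8]: price = 8, does not satisfy this → Rejected.
[rating: 3, category: garment, stock: 13, price: 1]: price = 1, does not satisfy this → Rejected.

Accepted, Accepted, Rejected, Rejected, Rejected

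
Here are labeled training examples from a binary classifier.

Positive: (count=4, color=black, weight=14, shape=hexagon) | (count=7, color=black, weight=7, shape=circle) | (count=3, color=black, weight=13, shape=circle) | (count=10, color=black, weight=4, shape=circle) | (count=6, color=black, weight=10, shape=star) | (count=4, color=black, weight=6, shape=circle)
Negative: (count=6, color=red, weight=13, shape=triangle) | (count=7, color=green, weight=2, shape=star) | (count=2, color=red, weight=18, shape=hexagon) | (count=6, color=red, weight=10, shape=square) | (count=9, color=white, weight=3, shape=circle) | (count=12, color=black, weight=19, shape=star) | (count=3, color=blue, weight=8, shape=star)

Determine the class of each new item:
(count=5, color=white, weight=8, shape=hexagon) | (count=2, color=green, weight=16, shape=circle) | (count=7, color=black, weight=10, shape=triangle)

All 'Positive' examples share one property — color is black AND count ≤ 10 — and every 'Negative' example lacks it.

Negative, Negative, Positive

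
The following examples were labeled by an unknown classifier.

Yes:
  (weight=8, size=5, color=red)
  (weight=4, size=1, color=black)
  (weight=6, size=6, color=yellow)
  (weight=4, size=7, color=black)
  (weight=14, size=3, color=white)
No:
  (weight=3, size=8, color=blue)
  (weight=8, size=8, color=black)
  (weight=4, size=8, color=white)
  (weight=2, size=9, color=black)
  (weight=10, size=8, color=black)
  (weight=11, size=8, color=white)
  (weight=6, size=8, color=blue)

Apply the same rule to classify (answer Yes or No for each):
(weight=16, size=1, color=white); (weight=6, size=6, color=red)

Yes, Yes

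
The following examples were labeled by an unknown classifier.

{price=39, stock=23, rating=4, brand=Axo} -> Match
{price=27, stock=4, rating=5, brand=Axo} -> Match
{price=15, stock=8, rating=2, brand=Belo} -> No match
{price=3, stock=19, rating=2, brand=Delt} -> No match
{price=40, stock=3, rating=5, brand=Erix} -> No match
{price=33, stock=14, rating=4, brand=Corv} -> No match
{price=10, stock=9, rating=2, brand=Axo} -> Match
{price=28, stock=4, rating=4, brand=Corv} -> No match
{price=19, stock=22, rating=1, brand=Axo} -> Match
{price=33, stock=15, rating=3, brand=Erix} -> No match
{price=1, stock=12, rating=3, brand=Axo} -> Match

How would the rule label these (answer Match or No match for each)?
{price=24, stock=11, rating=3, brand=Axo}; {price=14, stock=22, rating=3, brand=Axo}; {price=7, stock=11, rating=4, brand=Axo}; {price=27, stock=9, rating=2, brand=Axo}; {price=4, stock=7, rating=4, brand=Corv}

The distinguishing property — brand is Axo — holds for all the 'Match' cases and none of the 'No match' cases.

Match, Match, Match, Match, No match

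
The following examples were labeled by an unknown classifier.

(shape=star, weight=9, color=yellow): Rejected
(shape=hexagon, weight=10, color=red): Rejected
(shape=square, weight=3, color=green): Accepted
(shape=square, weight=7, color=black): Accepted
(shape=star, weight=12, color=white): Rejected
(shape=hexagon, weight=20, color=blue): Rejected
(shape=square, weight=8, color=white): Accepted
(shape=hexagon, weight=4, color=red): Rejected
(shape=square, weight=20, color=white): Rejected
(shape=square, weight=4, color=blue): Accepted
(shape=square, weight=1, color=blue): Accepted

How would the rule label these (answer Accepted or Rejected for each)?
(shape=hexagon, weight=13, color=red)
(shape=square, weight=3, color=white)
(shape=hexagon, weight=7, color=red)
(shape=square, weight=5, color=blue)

Rejected, Accepted, Rejected, Accepted

Rule: shape is square AND weight ≤ 8. This holds for each 'Accepted' example and fails for each 'Rejected' one.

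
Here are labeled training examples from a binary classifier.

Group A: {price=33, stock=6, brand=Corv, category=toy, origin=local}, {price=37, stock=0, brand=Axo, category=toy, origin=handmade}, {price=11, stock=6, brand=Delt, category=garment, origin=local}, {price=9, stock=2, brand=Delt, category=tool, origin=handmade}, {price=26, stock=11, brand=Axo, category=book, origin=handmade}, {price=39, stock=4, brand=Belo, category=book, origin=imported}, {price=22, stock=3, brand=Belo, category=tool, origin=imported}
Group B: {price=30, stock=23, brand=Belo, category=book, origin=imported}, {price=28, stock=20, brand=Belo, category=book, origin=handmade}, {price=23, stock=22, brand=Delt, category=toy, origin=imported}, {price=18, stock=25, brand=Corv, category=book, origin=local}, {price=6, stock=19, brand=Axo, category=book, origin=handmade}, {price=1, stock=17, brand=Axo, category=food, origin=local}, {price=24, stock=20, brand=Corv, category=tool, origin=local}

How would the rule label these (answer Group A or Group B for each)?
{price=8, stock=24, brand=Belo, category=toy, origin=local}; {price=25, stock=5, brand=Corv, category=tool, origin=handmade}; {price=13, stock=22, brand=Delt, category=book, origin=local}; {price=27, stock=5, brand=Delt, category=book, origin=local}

Group B, Group A, Group B, Group A

Every 'Group A' example satisfies: stock ≤ 11. None of the 'Group B' examples do.
{price=8, stock=24, brand=Belo, category=toy, origin=local} → stock = 24 → Group B. {price=25, stock=5, brand=Corv, category=tool, origin=handmade} → stock = 5 → Group A. {price=13, stock=22, brand=Delt, category=book, origin=local} → stock = 22 → Group B. {price=27, stock=5, brand=Delt, category=book, origin=local} → stock = 5 → Group A.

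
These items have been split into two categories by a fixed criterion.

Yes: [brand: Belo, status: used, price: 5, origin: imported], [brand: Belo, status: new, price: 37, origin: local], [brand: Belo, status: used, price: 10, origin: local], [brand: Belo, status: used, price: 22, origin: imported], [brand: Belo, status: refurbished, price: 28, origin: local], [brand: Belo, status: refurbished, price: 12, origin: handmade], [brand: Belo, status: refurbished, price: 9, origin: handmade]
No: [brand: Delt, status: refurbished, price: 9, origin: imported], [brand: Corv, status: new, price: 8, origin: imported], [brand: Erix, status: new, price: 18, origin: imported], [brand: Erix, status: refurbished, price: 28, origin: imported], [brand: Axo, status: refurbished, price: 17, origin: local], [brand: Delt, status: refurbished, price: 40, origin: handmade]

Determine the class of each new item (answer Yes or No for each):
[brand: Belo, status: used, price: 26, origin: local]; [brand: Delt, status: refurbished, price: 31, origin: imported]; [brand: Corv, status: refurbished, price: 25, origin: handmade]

Yes, No, No

The simplest hypothesis consistent with all the labels is: brand is Belo.
[brand: Belo, status: used, price: 26, origin: local] → brand is Belo → Yes.
[brand: Delt, status: refurbished, price: 31, origin: imported] → brand is Delt → No.
[brand: Corv, status: refurbished, price: 25, origin: handmade] → brand is Corv → No.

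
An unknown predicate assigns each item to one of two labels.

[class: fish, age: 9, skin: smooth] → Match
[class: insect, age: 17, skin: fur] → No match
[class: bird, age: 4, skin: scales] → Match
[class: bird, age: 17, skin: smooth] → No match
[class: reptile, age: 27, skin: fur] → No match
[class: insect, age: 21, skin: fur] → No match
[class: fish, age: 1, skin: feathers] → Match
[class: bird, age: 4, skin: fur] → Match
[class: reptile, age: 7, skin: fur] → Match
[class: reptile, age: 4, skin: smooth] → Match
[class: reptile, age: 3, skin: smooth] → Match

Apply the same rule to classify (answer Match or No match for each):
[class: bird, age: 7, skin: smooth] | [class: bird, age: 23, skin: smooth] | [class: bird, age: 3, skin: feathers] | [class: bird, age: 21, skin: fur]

Match, No match, Match, No match

'Match' ⟺ age ≤ 9.
[class: bird, age: 7, skin: smooth] → age = 7 → Match.
[class: bird, age: 23, skin: smooth] → age = 23 → No match.
[class: bird, age: 3, skin: feathers] → age = 3 → Match.
[class: bird, age: 21, skin: fur] → age = 21 → No match.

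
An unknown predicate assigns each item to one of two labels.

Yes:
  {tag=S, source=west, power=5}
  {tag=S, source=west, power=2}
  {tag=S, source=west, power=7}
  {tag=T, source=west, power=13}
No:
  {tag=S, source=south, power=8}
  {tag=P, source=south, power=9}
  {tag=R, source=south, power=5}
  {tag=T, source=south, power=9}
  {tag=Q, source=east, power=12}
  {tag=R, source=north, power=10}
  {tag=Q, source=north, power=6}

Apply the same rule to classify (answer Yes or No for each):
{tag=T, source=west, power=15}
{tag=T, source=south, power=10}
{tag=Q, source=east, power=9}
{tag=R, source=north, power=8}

Yes, No, No, No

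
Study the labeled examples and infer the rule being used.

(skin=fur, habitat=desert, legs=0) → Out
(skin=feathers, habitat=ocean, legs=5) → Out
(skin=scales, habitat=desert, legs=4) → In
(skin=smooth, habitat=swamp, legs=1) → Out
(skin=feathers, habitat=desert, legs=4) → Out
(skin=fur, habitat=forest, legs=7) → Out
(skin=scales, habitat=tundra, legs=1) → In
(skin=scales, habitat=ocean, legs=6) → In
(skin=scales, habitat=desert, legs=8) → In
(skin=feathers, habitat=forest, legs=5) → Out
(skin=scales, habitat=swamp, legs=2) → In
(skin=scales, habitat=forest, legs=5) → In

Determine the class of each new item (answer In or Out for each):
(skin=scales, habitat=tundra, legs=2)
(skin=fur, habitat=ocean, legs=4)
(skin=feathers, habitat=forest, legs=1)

In, Out, Out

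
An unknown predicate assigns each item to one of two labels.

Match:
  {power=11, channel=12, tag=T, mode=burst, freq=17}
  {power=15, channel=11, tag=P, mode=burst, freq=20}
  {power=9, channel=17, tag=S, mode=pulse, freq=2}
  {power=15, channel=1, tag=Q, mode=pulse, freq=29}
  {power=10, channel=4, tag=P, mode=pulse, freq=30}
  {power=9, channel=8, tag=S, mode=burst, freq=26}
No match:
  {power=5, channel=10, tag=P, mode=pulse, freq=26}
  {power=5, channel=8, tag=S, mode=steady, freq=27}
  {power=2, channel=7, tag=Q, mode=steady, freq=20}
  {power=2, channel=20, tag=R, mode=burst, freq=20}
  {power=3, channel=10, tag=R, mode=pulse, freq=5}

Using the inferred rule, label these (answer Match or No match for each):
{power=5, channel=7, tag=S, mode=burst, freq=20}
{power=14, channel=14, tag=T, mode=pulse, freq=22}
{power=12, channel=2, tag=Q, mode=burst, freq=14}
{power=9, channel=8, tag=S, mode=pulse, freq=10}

No match, Match, Match, Match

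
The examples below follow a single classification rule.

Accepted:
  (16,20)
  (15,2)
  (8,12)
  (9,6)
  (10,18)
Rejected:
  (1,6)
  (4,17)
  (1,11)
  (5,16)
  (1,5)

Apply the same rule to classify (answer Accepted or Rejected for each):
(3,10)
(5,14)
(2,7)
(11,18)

Rejected, Rejected, Rejected, Accepted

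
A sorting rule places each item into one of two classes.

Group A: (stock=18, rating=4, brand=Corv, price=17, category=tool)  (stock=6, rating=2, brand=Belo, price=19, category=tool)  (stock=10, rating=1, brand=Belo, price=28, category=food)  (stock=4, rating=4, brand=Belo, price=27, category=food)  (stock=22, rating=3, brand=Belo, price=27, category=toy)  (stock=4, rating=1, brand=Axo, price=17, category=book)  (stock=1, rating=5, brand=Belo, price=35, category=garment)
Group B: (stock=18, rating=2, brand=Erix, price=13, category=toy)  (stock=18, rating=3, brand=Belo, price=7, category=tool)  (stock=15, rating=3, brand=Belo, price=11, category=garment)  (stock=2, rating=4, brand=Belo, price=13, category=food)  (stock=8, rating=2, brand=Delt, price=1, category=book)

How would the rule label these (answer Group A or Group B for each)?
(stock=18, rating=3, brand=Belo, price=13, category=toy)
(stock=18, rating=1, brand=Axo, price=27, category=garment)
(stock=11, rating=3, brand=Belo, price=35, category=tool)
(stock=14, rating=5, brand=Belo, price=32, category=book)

Rule: price ≥ 17. This holds for each 'Group A' example and fails for each 'Group B' one.

Group B, Group A, Group A, Group A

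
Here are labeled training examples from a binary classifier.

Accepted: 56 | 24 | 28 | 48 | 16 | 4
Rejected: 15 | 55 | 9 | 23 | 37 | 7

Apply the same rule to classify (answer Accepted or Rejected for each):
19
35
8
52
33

The rule appears to be: even.
19: 19 is odd — does not fit, so Rejected.
35: 35 is odd — does not fit, so Rejected.
8: 8 is even — has this property, so Accepted.
52: 52 is even — has this property, so Accepted.
33: 33 is odd — does not fit, so Rejected.

Rejected, Rejected, Accepted, Accepted, Rejected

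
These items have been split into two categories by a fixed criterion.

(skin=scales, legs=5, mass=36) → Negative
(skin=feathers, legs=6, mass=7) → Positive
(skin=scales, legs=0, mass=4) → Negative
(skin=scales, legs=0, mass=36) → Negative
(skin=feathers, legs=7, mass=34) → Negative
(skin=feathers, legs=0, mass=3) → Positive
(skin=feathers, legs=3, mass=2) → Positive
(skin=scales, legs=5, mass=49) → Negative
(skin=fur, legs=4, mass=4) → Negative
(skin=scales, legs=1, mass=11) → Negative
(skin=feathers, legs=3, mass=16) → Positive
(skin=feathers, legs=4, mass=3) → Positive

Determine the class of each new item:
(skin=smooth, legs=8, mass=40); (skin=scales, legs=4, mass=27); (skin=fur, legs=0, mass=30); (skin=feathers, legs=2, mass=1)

All 'Positive' examples share one property — skin is feathers AND legs ≤ 6 — and every 'Negative' example lacks it.
(skin=smooth, legs=8, mass=40) → skin is smooth, legs = 8 → Negative. (skin=scales, legs=4, mass=27) → skin is scales, legs = 4 → Negative. (skin=fur, legs=0, mass=30) → skin is fur, legs = 0 → Negative. (skin=feathers, legs=2, mass=1) → skin is feathers, legs = 2 → Positive.

Negative, Negative, Negative, Positive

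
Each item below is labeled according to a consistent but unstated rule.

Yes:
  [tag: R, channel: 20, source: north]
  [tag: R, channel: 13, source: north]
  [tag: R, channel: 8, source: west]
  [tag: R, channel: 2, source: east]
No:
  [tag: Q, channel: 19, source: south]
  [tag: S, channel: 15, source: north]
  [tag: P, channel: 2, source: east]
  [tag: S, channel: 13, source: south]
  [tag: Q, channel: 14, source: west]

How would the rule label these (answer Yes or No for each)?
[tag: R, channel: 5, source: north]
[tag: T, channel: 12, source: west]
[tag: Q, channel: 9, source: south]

Yes, No, No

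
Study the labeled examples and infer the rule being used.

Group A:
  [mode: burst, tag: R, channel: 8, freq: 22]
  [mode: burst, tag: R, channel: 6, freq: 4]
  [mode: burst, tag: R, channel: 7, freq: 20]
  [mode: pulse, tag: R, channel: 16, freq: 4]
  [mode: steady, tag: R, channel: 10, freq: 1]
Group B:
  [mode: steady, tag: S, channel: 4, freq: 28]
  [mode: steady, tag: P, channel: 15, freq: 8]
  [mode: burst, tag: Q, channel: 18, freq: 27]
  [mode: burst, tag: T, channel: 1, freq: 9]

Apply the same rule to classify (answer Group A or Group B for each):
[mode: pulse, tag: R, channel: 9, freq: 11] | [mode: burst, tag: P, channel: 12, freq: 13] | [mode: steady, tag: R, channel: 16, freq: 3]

Group A, Group B, Group A

All 'Group A' examples share one property — tag is R — and every 'Group B' example lacks it.
[mode: pulse, tag: R, channel: 9, freq: 11]: tag is R, matches → Group A. [mode: burst, tag: P, channel: 12, freq: 13]: tag is P, fails this test → Group B. [mode: steady, tag: R, channel: 16, freq: 3]: tag is R, matches → Group A.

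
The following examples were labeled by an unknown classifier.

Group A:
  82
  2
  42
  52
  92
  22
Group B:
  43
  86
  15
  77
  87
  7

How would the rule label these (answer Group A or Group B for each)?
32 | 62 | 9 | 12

Group A, Group A, Group B, Group A

Looking at the examples, the only property every 'Group A' case has and every 'Group B' case lacks is: ends in digit 2.
Group A: 32, since last digit 2. Group A: 62, since last digit 2. Group B: 9, since last digit 9. Group A: 12, since last digit 2.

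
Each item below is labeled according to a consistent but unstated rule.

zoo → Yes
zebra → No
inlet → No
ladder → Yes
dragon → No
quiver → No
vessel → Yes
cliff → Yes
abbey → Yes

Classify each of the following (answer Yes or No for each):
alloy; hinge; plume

Yes, No, No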